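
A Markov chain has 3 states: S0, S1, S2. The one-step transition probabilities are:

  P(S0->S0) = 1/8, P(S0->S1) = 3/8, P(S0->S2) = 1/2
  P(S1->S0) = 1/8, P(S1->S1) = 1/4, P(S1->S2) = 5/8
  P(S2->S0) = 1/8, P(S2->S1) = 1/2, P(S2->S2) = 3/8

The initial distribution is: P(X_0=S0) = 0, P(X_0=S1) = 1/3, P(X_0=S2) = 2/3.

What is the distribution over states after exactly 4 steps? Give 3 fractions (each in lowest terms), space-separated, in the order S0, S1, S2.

Propagating the distribution step by step (d_{t+1} = d_t * P):
d_0 = (S0=0, S1=1/3, S2=2/3)
  d_1[S0] = 0*1/8 + 1/3*1/8 + 2/3*1/8 = 1/8
  d_1[S1] = 0*3/8 + 1/3*1/4 + 2/3*1/2 = 5/12
  d_1[S2] = 0*1/2 + 1/3*5/8 + 2/3*3/8 = 11/24
d_1 = (S0=1/8, S1=5/12, S2=11/24)
  d_2[S0] = 1/8*1/8 + 5/12*1/8 + 11/24*1/8 = 1/8
  d_2[S1] = 1/8*3/8 + 5/12*1/4 + 11/24*1/2 = 73/192
  d_2[S2] = 1/8*1/2 + 5/12*5/8 + 11/24*3/8 = 95/192
d_2 = (S0=1/8, S1=73/192, S2=95/192)
  d_3[S0] = 1/8*1/8 + 73/192*1/8 + 95/192*1/8 = 1/8
  d_3[S1] = 1/8*3/8 + 73/192*1/4 + 95/192*1/2 = 299/768
  d_3[S2] = 1/8*1/2 + 73/192*5/8 + 95/192*3/8 = 373/768
d_3 = (S0=1/8, S1=299/768, S2=373/768)
  d_4[S0] = 1/8*1/8 + 299/768*1/8 + 373/768*1/8 = 1/8
  d_4[S1] = 1/8*3/8 + 299/768*1/4 + 373/768*1/2 = 1189/3072
  d_4[S2] = 1/8*1/2 + 299/768*5/8 + 373/768*3/8 = 1499/3072
d_4 = (S0=1/8, S1=1189/3072, S2=1499/3072)

Answer: 1/8 1189/3072 1499/3072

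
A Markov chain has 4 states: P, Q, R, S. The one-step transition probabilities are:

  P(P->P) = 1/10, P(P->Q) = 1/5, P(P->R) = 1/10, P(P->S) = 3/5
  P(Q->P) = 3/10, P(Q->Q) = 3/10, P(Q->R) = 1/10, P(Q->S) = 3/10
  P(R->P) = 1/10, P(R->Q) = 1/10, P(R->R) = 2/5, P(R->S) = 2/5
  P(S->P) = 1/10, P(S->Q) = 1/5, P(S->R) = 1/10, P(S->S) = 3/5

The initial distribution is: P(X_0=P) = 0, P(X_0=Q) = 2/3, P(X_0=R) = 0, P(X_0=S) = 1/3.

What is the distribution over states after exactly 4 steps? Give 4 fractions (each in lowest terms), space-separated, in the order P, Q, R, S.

Propagating the distribution step by step (d_{t+1} = d_t * P):
d_0 = (P=0, Q=2/3, R=0, S=1/3)
  d_1[P] = 0*1/10 + 2/3*3/10 + 0*1/10 + 1/3*1/10 = 7/30
  d_1[Q] = 0*1/5 + 2/3*3/10 + 0*1/10 + 1/3*1/5 = 4/15
  d_1[R] = 0*1/10 + 2/3*1/10 + 0*2/5 + 1/3*1/10 = 1/10
  d_1[S] = 0*3/5 + 2/3*3/10 + 0*2/5 + 1/3*3/5 = 2/5
d_1 = (P=7/30, Q=4/15, R=1/10, S=2/5)
  d_2[P] = 7/30*1/10 + 4/15*3/10 + 1/10*1/10 + 2/5*1/10 = 23/150
  d_2[Q] = 7/30*1/5 + 4/15*3/10 + 1/10*1/10 + 2/5*1/5 = 13/60
  d_2[R] = 7/30*1/10 + 4/15*1/10 + 1/10*2/5 + 2/5*1/10 = 13/100
  d_2[S] = 7/30*3/5 + 4/15*3/10 + 1/10*2/5 + 2/5*3/5 = 1/2
d_2 = (P=23/150, Q=13/60, R=13/100, S=1/2)
  d_3[P] = 23/150*1/10 + 13/60*3/10 + 13/100*1/10 + 1/2*1/10 = 43/300
  d_3[Q] = 23/150*1/5 + 13/60*3/10 + 13/100*1/10 + 1/2*1/5 = 313/1500
  d_3[R] = 23/150*1/10 + 13/60*1/10 + 13/100*2/5 + 1/2*1/10 = 139/1000
  d_3[S] = 23/150*3/5 + 13/60*3/10 + 13/100*2/5 + 1/2*3/5 = 509/1000
d_3 = (P=43/300, Q=313/1500, R=139/1000, S=509/1000)
  d_4[P] = 43/300*1/10 + 313/1500*3/10 + 139/1000*1/10 + 509/1000*1/10 = 1063/7500
  d_4[Q] = 43/300*1/5 + 313/1500*3/10 + 139/1000*1/10 + 509/1000*1/5 = 6209/30000
  d_4[R] = 43/300*1/10 + 313/1500*1/10 + 139/1000*2/5 + 509/1000*1/10 = 1417/10000
  d_4[S] = 43/300*3/5 + 313/1500*3/10 + 139/1000*2/5 + 509/1000*3/5 = 637/1250
d_4 = (P=1063/7500, Q=6209/30000, R=1417/10000, S=637/1250)

Answer: 1063/7500 6209/30000 1417/10000 637/1250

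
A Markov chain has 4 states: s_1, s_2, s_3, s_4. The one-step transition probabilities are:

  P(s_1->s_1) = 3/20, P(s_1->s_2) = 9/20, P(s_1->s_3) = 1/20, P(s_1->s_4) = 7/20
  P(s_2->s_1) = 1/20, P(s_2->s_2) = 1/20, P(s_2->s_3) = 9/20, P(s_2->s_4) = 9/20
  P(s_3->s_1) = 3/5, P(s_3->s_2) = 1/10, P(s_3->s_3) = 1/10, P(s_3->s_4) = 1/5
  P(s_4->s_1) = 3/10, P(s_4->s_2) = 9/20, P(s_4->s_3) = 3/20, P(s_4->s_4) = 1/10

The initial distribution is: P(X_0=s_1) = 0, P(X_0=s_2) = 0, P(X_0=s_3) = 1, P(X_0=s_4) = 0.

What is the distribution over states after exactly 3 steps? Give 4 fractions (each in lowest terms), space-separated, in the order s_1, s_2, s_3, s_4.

Propagating the distribution step by step (d_{t+1} = d_t * P):
d_0 = (s_1=0, s_2=0, s_3=1, s_4=0)
  d_1[s_1] = 0*3/20 + 0*1/20 + 1*3/5 + 0*3/10 = 3/5
  d_1[s_2] = 0*9/20 + 0*1/20 + 1*1/10 + 0*9/20 = 1/10
  d_1[s_3] = 0*1/20 + 0*9/20 + 1*1/10 + 0*3/20 = 1/10
  d_1[s_4] = 0*7/20 + 0*9/20 + 1*1/5 + 0*1/10 = 1/5
d_1 = (s_1=3/5, s_2=1/10, s_3=1/10, s_4=1/5)
  d_2[s_1] = 3/5*3/20 + 1/10*1/20 + 1/10*3/5 + 1/5*3/10 = 43/200
  d_2[s_2] = 3/5*9/20 + 1/10*1/20 + 1/10*1/10 + 1/5*9/20 = 3/8
  d_2[s_3] = 3/5*1/20 + 1/10*9/20 + 1/10*1/10 + 1/5*3/20 = 23/200
  d_2[s_4] = 3/5*7/20 + 1/10*9/20 + 1/10*1/5 + 1/5*1/10 = 59/200
d_2 = (s_1=43/200, s_2=3/8, s_3=23/200, s_4=59/200)
  d_3[s_1] = 43/200*3/20 + 3/8*1/20 + 23/200*3/5 + 59/200*3/10 = 417/2000
  d_3[s_2] = 43/200*9/20 + 3/8*1/20 + 23/200*1/10 + 59/200*9/20 = 1039/4000
  d_3[s_3] = 43/200*1/20 + 3/8*9/20 + 23/200*1/10 + 59/200*3/20 = 941/4000
  d_3[s_4] = 43/200*7/20 + 3/8*9/20 + 23/200*1/5 + 59/200*1/10 = 593/2000
d_3 = (s_1=417/2000, s_2=1039/4000, s_3=941/4000, s_4=593/2000)

Answer: 417/2000 1039/4000 941/4000 593/2000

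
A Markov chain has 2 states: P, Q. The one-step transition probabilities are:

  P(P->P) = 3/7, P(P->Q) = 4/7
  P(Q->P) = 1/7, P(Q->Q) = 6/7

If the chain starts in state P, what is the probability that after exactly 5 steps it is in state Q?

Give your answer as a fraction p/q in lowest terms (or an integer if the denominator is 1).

Answer: 13420/16807

Derivation:
Computing P^5 by repeated multiplication:
P^1 =
  P: [3/7, 4/7]
  Q: [1/7, 6/7]
P^2 =
  P: [13/49, 36/49]
  Q: [9/49, 40/49]
P^3 =
  P: [75/343, 268/343]
  Q: [67/343, 276/343]
P^4 =
  P: [493/2401, 1908/2401]
  Q: [477/2401, 1924/2401]
P^5 =
  P: [3387/16807, 13420/16807]
  Q: [3355/16807, 13452/16807]

(P^5)[P -> Q] = 13420/16807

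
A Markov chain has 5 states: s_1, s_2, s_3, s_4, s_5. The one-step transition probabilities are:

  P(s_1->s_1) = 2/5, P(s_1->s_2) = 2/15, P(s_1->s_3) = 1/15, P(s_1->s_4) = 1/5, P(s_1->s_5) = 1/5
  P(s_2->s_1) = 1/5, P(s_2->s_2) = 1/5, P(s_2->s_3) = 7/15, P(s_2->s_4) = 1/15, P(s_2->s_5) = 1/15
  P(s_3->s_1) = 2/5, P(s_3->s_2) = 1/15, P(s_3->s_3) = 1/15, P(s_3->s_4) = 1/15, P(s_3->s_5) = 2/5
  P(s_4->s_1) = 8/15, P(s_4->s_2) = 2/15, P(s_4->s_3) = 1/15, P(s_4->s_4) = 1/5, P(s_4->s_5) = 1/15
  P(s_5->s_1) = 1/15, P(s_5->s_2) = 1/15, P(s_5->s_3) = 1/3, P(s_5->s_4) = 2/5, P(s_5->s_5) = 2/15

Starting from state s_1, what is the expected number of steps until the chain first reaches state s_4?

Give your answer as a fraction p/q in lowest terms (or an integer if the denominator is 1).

Answer: 12255/2488

Derivation:
Let h_i = expected steps to first reach s_4 from state i.
Boundary: h_s_4 = 0.
First-step equations for the other states:
  h_s_1 = 1 + 2/5*h_s_1 + 2/15*h_s_2 + 1/15*h_s_3 + 1/5*h_s_4 + 1/5*h_s_5
  h_s_2 = 1 + 1/5*h_s_1 + 1/5*h_s_2 + 7/15*h_s_3 + 1/15*h_s_4 + 1/15*h_s_5
  h_s_3 = 1 + 2/5*h_s_1 + 1/15*h_s_2 + 1/15*h_s_3 + 1/15*h_s_4 + 2/5*h_s_5
  h_s_5 = 1 + 1/15*h_s_1 + 1/15*h_s_2 + 1/3*h_s_3 + 2/5*h_s_4 + 2/15*h_s_5

Substituting h_s_4 = 0 and rearranging gives the linear system (I - Q) h = 1:
  [3/5, -2/15, -1/15, -1/5] . (h_s_1, h_s_2, h_s_3, h_s_5) = 1
  [-1/5, 4/5, -7/15, -1/15] . (h_s_1, h_s_2, h_s_3, h_s_5) = 1
  [-2/5, -1/15, 14/15, -2/5] . (h_s_1, h_s_2, h_s_3, h_s_5) = 1
  [-1/15, -1/15, -1/3, 13/15] . (h_s_1, h_s_2, h_s_3, h_s_5) = 1

Solving yields:
  h_s_1 = 12255/2488
  h_s_2 = 1845/311
  h_s_3 = 26565/4976
  h_s_5 = 20115/4976

Starting state is s_1, so the expected hitting time is h_s_1 = 12255/2488.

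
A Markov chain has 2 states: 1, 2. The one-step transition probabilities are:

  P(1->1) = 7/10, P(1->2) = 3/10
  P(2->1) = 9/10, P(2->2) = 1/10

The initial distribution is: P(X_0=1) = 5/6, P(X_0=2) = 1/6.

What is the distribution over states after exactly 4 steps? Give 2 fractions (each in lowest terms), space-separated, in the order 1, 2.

Propagating the distribution step by step (d_{t+1} = d_t * P):
d_0 = (1=5/6, 2=1/6)
  d_1[1] = 5/6*7/10 + 1/6*9/10 = 11/15
  d_1[2] = 5/6*3/10 + 1/6*1/10 = 4/15
d_1 = (1=11/15, 2=4/15)
  d_2[1] = 11/15*7/10 + 4/15*9/10 = 113/150
  d_2[2] = 11/15*3/10 + 4/15*1/10 = 37/150
d_2 = (1=113/150, 2=37/150)
  d_3[1] = 113/150*7/10 + 37/150*9/10 = 281/375
  d_3[2] = 113/150*3/10 + 37/150*1/10 = 94/375
d_3 = (1=281/375, 2=94/375)
  d_4[1] = 281/375*7/10 + 94/375*9/10 = 2813/3750
  d_4[2] = 281/375*3/10 + 94/375*1/10 = 937/3750
d_4 = (1=2813/3750, 2=937/3750)

Answer: 2813/3750 937/3750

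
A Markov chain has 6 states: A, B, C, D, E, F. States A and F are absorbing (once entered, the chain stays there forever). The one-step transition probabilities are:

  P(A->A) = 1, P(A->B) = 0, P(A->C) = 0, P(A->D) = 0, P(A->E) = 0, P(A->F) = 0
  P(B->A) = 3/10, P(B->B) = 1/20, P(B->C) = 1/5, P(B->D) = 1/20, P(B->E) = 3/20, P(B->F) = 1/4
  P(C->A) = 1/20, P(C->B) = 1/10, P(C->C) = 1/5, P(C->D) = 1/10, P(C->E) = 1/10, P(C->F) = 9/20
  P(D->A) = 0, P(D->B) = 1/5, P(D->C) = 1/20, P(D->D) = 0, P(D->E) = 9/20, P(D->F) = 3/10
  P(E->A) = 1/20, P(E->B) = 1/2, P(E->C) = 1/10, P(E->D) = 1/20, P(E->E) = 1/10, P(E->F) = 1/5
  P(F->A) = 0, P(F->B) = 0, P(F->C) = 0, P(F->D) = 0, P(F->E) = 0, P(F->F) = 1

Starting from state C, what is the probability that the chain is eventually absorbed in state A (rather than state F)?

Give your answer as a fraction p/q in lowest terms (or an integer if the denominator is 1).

Let a_i = P(absorbed in A | start in state i).
Boundary conditions: a_A = 1, a_F = 0.
For each transient state i, a_i = sum_j P(i->j) * a_j:
  a_B = 3/10*a_A + 1/20*a_B + 1/5*a_C + 1/20*a_D + 3/20*a_E + 1/4*a_F
  a_C = 1/20*a_A + 1/10*a_B + 1/5*a_C + 1/10*a_D + 1/10*a_E + 9/20*a_F
  a_D = 0*a_A + 1/5*a_B + 1/20*a_C + 0*a_D + 9/20*a_E + 3/10*a_F
  a_E = 1/20*a_A + 1/2*a_B + 1/10*a_C + 1/20*a_D + 1/10*a_E + 1/5*a_F

Substituting a_A = 1 and a_F = 0, rearrange to (I - Q) a = r where r[i] = P(i -> A):
  [19/20, -1/5, -1/20, -3/20] . (a_B, a_C, a_D, a_E) = 3/10
  [-1/10, 4/5, -1/10, -1/10] . (a_B, a_C, a_D, a_E) = 1/20
  [-1/5, -1/20, 1, -9/20] . (a_B, a_C, a_D, a_E) = 0
  [-1/2, -1/10, -1/20, 9/10] . (a_B, a_C, a_D, a_E) = 1/20

Solving yields:
  a_B = 35667/85348
  a_C = 15755/85348
  a_D = 10133/42674
  a_E = 27433/85348

Starting state is C, so the absorption probability is a_C = 15755/85348.

Answer: 15755/85348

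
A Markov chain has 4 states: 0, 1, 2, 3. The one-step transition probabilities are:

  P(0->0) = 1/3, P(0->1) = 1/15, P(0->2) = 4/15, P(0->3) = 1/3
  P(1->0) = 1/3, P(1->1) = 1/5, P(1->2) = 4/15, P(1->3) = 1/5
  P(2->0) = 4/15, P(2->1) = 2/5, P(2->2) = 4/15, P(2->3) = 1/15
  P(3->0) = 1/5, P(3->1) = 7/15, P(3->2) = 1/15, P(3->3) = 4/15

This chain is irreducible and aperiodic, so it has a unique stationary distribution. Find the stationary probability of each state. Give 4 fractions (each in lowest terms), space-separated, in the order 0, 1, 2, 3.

Answer: 899/3114 827/3114 691/3114 697/3114

Derivation:
The stationary distribution satisfies pi = pi * P, i.e.:
  pi_0 = 1/3*pi_0 + 1/3*pi_1 + 4/15*pi_2 + 1/5*pi_3
  pi_1 = 1/15*pi_0 + 1/5*pi_1 + 2/5*pi_2 + 7/15*pi_3
  pi_2 = 4/15*pi_0 + 4/15*pi_1 + 4/15*pi_2 + 1/15*pi_3
  pi_3 = 1/3*pi_0 + 1/5*pi_1 + 1/15*pi_2 + 4/15*pi_3
with normalization: pi_0 + pi_1 + pi_2 + pi_3 = 1.

Using the first 3 balance equations plus normalization, the linear system A*pi = b is:
  [-2/3, 1/3, 4/15, 1/5] . pi = 0
  [1/15, -4/5, 2/5, 7/15] . pi = 0
  [4/15, 4/15, -11/15, 1/15] . pi = 0
  [1, 1, 1, 1] . pi = 1

Solving yields:
  pi_0 = 899/3114
  pi_1 = 827/3114
  pi_2 = 691/3114
  pi_3 = 697/3114

Verification (pi * P):
  899/3114*1/3 + 827/3114*1/3 + 691/3114*4/15 + 697/3114*1/5 = 899/3114 = pi_0  (ok)
  899/3114*1/15 + 827/3114*1/5 + 691/3114*2/5 + 697/3114*7/15 = 827/3114 = pi_1  (ok)
  899/3114*4/15 + 827/3114*4/15 + 691/3114*4/15 + 697/3114*1/15 = 691/3114 = pi_2  (ok)
  899/3114*1/3 + 827/3114*1/5 + 691/3114*1/15 + 697/3114*4/15 = 697/3114 = pi_3  (ok)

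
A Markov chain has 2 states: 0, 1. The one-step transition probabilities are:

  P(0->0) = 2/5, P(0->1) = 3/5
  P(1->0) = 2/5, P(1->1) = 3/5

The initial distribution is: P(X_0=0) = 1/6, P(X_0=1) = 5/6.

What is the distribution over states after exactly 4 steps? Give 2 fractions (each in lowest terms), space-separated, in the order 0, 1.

Answer: 2/5 3/5

Derivation:
Propagating the distribution step by step (d_{t+1} = d_t * P):
d_0 = (0=1/6, 1=5/6)
  d_1[0] = 1/6*2/5 + 5/6*2/5 = 2/5
  d_1[1] = 1/6*3/5 + 5/6*3/5 = 3/5
d_1 = (0=2/5, 1=3/5)
  d_2[0] = 2/5*2/5 + 3/5*2/5 = 2/5
  d_2[1] = 2/5*3/5 + 3/5*3/5 = 3/5
d_2 = (0=2/5, 1=3/5)
  d_3[0] = 2/5*2/5 + 3/5*2/5 = 2/5
  d_3[1] = 2/5*3/5 + 3/5*3/5 = 3/5
d_3 = (0=2/5, 1=3/5)
  d_4[0] = 2/5*2/5 + 3/5*2/5 = 2/5
  d_4[1] = 2/5*3/5 + 3/5*3/5 = 3/5
d_4 = (0=2/5, 1=3/5)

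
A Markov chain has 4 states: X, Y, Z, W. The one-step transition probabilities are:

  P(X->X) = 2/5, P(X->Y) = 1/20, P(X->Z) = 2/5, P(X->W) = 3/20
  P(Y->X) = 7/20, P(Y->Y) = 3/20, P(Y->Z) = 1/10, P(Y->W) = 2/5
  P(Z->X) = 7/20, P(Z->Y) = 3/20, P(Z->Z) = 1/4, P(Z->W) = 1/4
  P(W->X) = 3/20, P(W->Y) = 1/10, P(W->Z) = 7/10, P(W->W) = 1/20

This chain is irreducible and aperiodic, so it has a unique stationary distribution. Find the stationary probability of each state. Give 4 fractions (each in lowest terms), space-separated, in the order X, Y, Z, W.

The stationary distribution satisfies pi = pi * P, i.e.:
  pi_X = 2/5*pi_X + 7/20*pi_Y + 7/20*pi_Z + 3/20*pi_W
  pi_Y = 1/20*pi_X + 3/20*pi_Y + 3/20*pi_Z + 1/10*pi_W
  pi_Z = 2/5*pi_X + 1/10*pi_Y + 1/4*pi_Z + 7/10*pi_W
  pi_W = 3/20*pi_X + 2/5*pi_Y + 1/4*pi_Z + 1/20*pi_W
with normalization: pi_X + pi_Y + pi_Z + pi_W = 1.

Using the first 3 balance equations plus normalization, the linear system A*pi = b is:
  [-3/5, 7/20, 7/20, 3/20] . pi = 0
  [1/20, -17/20, 3/20, 1/10] . pi = 0
  [2/5, 1/10, -3/4, 7/10] . pi = 0
  [1, 1, 1, 1] . pi = 1

Solving yields:
  pi_X = 2945/8993
  pi_Y = 967/8993
  pi_Z = 196/529
  pi_W = 1749/8993

Verification (pi * P):
  2945/8993*2/5 + 967/8993*7/20 + 196/529*7/20 + 1749/8993*3/20 = 2945/8993 = pi_X  (ok)
  2945/8993*1/20 + 967/8993*3/20 + 196/529*3/20 + 1749/8993*1/10 = 967/8993 = pi_Y  (ok)
  2945/8993*2/5 + 967/8993*1/10 + 196/529*1/4 + 1749/8993*7/10 = 196/529 = pi_Z  (ok)
  2945/8993*3/20 + 967/8993*2/5 + 196/529*1/4 + 1749/8993*1/20 = 1749/8993 = pi_W  (ok)

Answer: 2945/8993 967/8993 196/529 1749/8993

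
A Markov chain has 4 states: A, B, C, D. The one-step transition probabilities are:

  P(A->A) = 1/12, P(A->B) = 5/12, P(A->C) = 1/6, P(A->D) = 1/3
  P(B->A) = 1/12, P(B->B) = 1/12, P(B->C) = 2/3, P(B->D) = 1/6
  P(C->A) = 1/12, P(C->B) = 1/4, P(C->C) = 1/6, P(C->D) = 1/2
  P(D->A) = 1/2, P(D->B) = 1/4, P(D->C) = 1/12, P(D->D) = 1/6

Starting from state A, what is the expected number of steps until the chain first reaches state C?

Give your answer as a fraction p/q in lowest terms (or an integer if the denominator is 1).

Answer: 1320/379

Derivation:
Let h_i = expected steps to first reach C from state i.
Boundary: h_C = 0.
First-step equations for the other states:
  h_A = 1 + 1/12*h_A + 5/12*h_B + 1/6*h_C + 1/3*h_D
  h_B = 1 + 1/12*h_A + 1/12*h_B + 2/3*h_C + 1/6*h_D
  h_D = 1 + 1/2*h_A + 1/4*h_B + 1/12*h_C + 1/6*h_D

Substituting h_C = 0 and rearranging gives the linear system (I - Q) h = 1:
  [11/12, -5/12, -1/3] . (h_A, h_B, h_D) = 1
  [-1/12, 11/12, -1/6] . (h_A, h_B, h_D) = 1
  [-1/2, -1/4, 5/6] . (h_A, h_B, h_D) = 1

Solving yields:
  h_A = 1320/379
  h_B = 804/379
  h_D = 1488/379

Starting state is A, so the expected hitting time is h_A = 1320/379.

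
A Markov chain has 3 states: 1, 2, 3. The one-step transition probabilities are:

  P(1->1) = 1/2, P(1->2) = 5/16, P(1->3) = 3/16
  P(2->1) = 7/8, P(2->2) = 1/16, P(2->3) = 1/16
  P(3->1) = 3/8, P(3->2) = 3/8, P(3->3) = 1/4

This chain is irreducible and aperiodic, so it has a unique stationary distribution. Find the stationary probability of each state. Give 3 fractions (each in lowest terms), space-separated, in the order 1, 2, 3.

Answer: 87/151 39/151 25/151

Derivation:
The stationary distribution satisfies pi = pi * P, i.e.:
  pi_1 = 1/2*pi_1 + 7/8*pi_2 + 3/8*pi_3
  pi_2 = 5/16*pi_1 + 1/16*pi_2 + 3/8*pi_3
  pi_3 = 3/16*pi_1 + 1/16*pi_2 + 1/4*pi_3
with normalization: pi_1 + pi_2 + pi_3 = 1.

Using the first 2 balance equations plus normalization, the linear system A*pi = b is:
  [-1/2, 7/8, 3/8] . pi = 0
  [5/16, -15/16, 3/8] . pi = 0
  [1, 1, 1] . pi = 1

Solving yields:
  pi_1 = 87/151
  pi_2 = 39/151
  pi_3 = 25/151

Verification (pi * P):
  87/151*1/2 + 39/151*7/8 + 25/151*3/8 = 87/151 = pi_1  (ok)
  87/151*5/16 + 39/151*1/16 + 25/151*3/8 = 39/151 = pi_2  (ok)
  87/151*3/16 + 39/151*1/16 + 25/151*1/4 = 25/151 = pi_3  (ok)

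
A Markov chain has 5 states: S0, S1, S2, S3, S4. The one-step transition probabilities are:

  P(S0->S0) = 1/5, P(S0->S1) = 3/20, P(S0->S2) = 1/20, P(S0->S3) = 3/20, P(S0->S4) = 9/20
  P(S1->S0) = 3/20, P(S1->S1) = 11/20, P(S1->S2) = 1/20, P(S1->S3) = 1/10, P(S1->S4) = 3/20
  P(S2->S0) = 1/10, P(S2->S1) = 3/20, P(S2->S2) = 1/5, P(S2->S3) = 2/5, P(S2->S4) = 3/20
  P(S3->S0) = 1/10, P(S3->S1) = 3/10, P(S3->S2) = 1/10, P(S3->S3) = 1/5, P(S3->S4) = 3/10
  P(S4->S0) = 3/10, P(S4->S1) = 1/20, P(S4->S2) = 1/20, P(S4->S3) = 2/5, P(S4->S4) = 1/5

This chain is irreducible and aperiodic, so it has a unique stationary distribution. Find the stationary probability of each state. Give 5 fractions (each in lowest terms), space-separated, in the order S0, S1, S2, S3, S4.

Answer: 5932/32641 8662/32641 2360/32641 7479/32641 8208/32641

Derivation:
The stationary distribution satisfies pi = pi * P, i.e.:
  pi_S0 = 1/5*pi_S0 + 3/20*pi_S1 + 1/10*pi_S2 + 1/10*pi_S3 + 3/10*pi_S4
  pi_S1 = 3/20*pi_S0 + 11/20*pi_S1 + 3/20*pi_S2 + 3/10*pi_S3 + 1/20*pi_S4
  pi_S2 = 1/20*pi_S0 + 1/20*pi_S1 + 1/5*pi_S2 + 1/10*pi_S3 + 1/20*pi_S4
  pi_S3 = 3/20*pi_S0 + 1/10*pi_S1 + 2/5*pi_S2 + 1/5*pi_S3 + 2/5*pi_S4
  pi_S4 = 9/20*pi_S0 + 3/20*pi_S1 + 3/20*pi_S2 + 3/10*pi_S3 + 1/5*pi_S4
with normalization: pi_S0 + pi_S1 + pi_S2 + pi_S3 + pi_S4 = 1.

Using the first 4 balance equations plus normalization, the linear system A*pi = b is:
  [-4/5, 3/20, 1/10, 1/10, 3/10] . pi = 0
  [3/20, -9/20, 3/20, 3/10, 1/20] . pi = 0
  [1/20, 1/20, -4/5, 1/10, 1/20] . pi = 0
  [3/20, 1/10, 2/5, -4/5, 2/5] . pi = 0
  [1, 1, 1, 1, 1] . pi = 1

Solving yields:
  pi_S0 = 5932/32641
  pi_S1 = 8662/32641
  pi_S2 = 2360/32641
  pi_S3 = 7479/32641
  pi_S4 = 8208/32641

Verification (pi * P):
  5932/32641*1/5 + 8662/32641*3/20 + 2360/32641*1/10 + 7479/32641*1/10 + 8208/32641*3/10 = 5932/32641 = pi_S0  (ok)
  5932/32641*3/20 + 8662/32641*11/20 + 2360/32641*3/20 + 7479/32641*3/10 + 8208/32641*1/20 = 8662/32641 = pi_S1  (ok)
  5932/32641*1/20 + 8662/32641*1/20 + 2360/32641*1/5 + 7479/32641*1/10 + 8208/32641*1/20 = 2360/32641 = pi_S2  (ok)
  5932/32641*3/20 + 8662/32641*1/10 + 2360/32641*2/5 + 7479/32641*1/5 + 8208/32641*2/5 = 7479/32641 = pi_S3  (ok)
  5932/32641*9/20 + 8662/32641*3/20 + 2360/32641*3/20 + 7479/32641*3/10 + 8208/32641*1/5 = 8208/32641 = pi_S4  (ok)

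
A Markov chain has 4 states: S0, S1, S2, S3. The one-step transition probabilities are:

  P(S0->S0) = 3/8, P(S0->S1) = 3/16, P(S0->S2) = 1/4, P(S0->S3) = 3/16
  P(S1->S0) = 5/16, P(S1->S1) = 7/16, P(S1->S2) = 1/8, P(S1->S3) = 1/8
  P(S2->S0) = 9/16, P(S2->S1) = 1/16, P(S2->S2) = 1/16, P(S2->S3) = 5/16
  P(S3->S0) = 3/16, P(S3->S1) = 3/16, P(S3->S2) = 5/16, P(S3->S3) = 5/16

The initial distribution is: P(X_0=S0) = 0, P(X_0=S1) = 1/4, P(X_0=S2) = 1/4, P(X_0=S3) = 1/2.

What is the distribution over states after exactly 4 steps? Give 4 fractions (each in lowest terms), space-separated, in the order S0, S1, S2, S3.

Answer: 46679/131072 1775/8192 26181/131072 7453/32768

Derivation:
Propagating the distribution step by step (d_{t+1} = d_t * P):
d_0 = (S0=0, S1=1/4, S2=1/4, S3=1/2)
  d_1[S0] = 0*3/8 + 1/4*5/16 + 1/4*9/16 + 1/2*3/16 = 5/16
  d_1[S1] = 0*3/16 + 1/4*7/16 + 1/4*1/16 + 1/2*3/16 = 7/32
  d_1[S2] = 0*1/4 + 1/4*1/8 + 1/4*1/16 + 1/2*5/16 = 13/64
  d_1[S3] = 0*3/16 + 1/4*1/8 + 1/4*5/16 + 1/2*5/16 = 17/64
d_1 = (S0=5/16, S1=7/32, S2=13/64, S3=17/64)
  d_2[S0] = 5/16*3/8 + 7/32*5/16 + 13/64*9/16 + 17/64*3/16 = 179/512
  d_2[S1] = 5/16*3/16 + 7/32*7/16 + 13/64*1/16 + 17/64*3/16 = 111/512
  d_2[S2] = 5/16*1/4 + 7/32*1/8 + 13/64*1/16 + 17/64*5/16 = 103/512
  d_2[S3] = 5/16*3/16 + 7/32*1/8 + 13/64*5/16 + 17/64*5/16 = 119/512
d_2 = (S0=179/512, S1=111/512, S2=103/512, S3=119/512)
  d_3[S0] = 179/512*3/8 + 111/512*5/16 + 103/512*9/16 + 119/512*3/16 = 2913/8192
  d_3[S1] = 179/512*3/16 + 111/512*7/16 + 103/512*1/16 + 119/512*3/16 = 887/4096
  d_3[S2] = 179/512*1/4 + 111/512*1/8 + 103/512*1/16 + 119/512*5/16 = 409/2048
  d_3[S3] = 179/512*3/16 + 111/512*1/8 + 103/512*5/16 + 119/512*5/16 = 1869/8192
d_3 = (S0=2913/8192, S1=887/4096, S2=409/2048, S3=1869/8192)
  d_4[S0] = 2913/8192*3/8 + 887/4096*5/16 + 409/2048*9/16 + 1869/8192*3/16 = 46679/131072
  d_4[S1] = 2913/8192*3/16 + 887/4096*7/16 + 409/2048*1/16 + 1869/8192*3/16 = 1775/8192
  d_4[S2] = 2913/8192*1/4 + 887/4096*1/8 + 409/2048*1/16 + 1869/8192*5/16 = 26181/131072
  d_4[S3] = 2913/8192*3/16 + 887/4096*1/8 + 409/2048*5/16 + 1869/8192*5/16 = 7453/32768
d_4 = (S0=46679/131072, S1=1775/8192, S2=26181/131072, S3=7453/32768)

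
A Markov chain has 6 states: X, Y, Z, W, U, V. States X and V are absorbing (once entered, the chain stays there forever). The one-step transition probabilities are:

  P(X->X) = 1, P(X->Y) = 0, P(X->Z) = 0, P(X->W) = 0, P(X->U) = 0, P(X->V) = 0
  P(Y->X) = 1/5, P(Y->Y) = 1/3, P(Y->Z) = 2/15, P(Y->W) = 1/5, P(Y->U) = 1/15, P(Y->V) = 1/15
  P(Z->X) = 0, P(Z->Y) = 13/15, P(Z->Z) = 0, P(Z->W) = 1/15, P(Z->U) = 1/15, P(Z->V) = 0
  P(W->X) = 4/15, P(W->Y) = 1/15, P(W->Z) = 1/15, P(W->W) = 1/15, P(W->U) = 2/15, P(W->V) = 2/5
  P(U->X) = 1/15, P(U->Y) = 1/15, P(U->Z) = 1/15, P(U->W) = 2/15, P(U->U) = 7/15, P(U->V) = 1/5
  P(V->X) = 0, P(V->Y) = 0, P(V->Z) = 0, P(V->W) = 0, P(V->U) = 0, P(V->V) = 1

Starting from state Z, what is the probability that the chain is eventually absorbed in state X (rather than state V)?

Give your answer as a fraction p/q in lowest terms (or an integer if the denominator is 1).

Let a_i = P(absorbed in X | start in state i).
Boundary conditions: a_X = 1, a_V = 0.
For each transient state i, a_i = sum_j P(i->j) * a_j:
  a_Y = 1/5*a_X + 1/3*a_Y + 2/15*a_Z + 1/5*a_W + 1/15*a_U + 1/15*a_V
  a_Z = 0*a_X + 13/15*a_Y + 0*a_Z + 1/15*a_W + 1/15*a_U + 0*a_V
  a_W = 4/15*a_X + 1/15*a_Y + 1/15*a_Z + 1/15*a_W + 2/15*a_U + 2/5*a_V
  a_U = 1/15*a_X + 1/15*a_Y + 1/15*a_Z + 2/15*a_W + 7/15*a_U + 1/5*a_V

Substituting a_X = 1 and a_V = 0, rearrange to (I - Q) a = r where r[i] = P(i -> X):
  [2/3, -2/15, -1/5, -1/15] . (a_Y, a_Z, a_W, a_U) = 1/5
  [-13/15, 1, -1/15, -1/15] . (a_Y, a_Z, a_W, a_U) = 0
  [-1/15, -1/15, 14/15, -2/15] . (a_Y, a_Z, a_W, a_U) = 4/15
  [-1/15, -1/15, -2/15, 8/15] . (a_Y, a_Z, a_W, a_U) = 1/15

Solving yields:
  a_Y = 1687/2948
  a_Z = 147/268
  a_W = 617/1474
  a_U = 545/1474

Starting state is Z, so the absorption probability is a_Z = 147/268.

Answer: 147/268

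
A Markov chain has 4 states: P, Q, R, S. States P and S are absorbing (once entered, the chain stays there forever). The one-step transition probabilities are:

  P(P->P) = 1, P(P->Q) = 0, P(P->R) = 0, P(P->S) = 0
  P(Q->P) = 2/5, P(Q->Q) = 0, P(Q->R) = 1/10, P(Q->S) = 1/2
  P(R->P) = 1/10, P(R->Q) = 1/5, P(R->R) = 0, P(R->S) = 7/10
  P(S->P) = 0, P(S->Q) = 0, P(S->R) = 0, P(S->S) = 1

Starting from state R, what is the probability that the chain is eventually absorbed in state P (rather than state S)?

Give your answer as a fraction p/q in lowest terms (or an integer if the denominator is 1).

Let a_i = P(absorbed in P | start in state i).
Boundary conditions: a_P = 1, a_S = 0.
For each transient state i, a_i = sum_j P(i->j) * a_j:
  a_Q = 2/5*a_P + 0*a_Q + 1/10*a_R + 1/2*a_S
  a_R = 1/10*a_P + 1/5*a_Q + 0*a_R + 7/10*a_S

Substituting a_P = 1 and a_S = 0, rearrange to (I - Q) a = r where r[i] = P(i -> P):
  [1, -1/10] . (a_Q, a_R) = 2/5
  [-1/5, 1] . (a_Q, a_R) = 1/10

Solving yields:
  a_Q = 41/98
  a_R = 9/49

Starting state is R, so the absorption probability is a_R = 9/49.

Answer: 9/49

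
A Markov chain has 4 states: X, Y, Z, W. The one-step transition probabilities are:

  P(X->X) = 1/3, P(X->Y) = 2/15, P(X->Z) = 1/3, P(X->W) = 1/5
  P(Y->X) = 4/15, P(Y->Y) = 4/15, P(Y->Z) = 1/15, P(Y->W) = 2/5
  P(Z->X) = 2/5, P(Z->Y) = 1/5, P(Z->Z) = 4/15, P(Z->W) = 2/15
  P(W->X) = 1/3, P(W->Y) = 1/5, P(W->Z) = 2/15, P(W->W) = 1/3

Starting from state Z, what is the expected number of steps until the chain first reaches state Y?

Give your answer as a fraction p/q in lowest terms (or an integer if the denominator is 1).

Answer: 2895/509

Derivation:
Let h_i = expected steps to first reach Y from state i.
Boundary: h_Y = 0.
First-step equations for the other states:
  h_X = 1 + 1/3*h_X + 2/15*h_Y + 1/3*h_Z + 1/5*h_W
  h_Z = 1 + 2/5*h_X + 1/5*h_Y + 4/15*h_Z + 2/15*h_W
  h_W = 1 + 1/3*h_X + 1/5*h_Y + 2/15*h_Z + 1/3*h_W

Substituting h_Y = 0 and rearranging gives the linear system (I - Q) h = 1:
  [2/3, -1/3, -1/5] . (h_X, h_Z, h_W) = 1
  [-2/5, 11/15, -2/15] . (h_X, h_Z, h_W) = 1
  [-1/3, -2/15, 2/3] . (h_X, h_Z, h_W) = 1

Solving yields:
  h_X = 3075/509
  h_Z = 2895/509
  h_W = 2880/509

Starting state is Z, so the expected hitting time is h_Z = 2895/509.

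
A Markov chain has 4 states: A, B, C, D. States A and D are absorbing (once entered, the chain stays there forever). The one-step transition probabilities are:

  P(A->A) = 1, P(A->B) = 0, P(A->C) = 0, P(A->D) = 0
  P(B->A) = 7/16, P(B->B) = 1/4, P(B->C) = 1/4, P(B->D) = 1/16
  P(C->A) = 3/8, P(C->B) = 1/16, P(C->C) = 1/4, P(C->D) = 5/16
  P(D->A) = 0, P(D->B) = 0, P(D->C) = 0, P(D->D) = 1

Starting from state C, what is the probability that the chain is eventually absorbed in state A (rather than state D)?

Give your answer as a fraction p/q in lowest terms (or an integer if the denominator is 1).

Let a_i = P(absorbed in A | start in state i).
Boundary conditions: a_A = 1, a_D = 0.
For each transient state i, a_i = sum_j P(i->j) * a_j:
  a_B = 7/16*a_A + 1/4*a_B + 1/4*a_C + 1/16*a_D
  a_C = 3/8*a_A + 1/16*a_B + 1/4*a_C + 5/16*a_D

Substituting a_A = 1 and a_D = 0, rearrange to (I - Q) a = r where r[i] = P(i -> A):
  [3/4, -1/4] . (a_B, a_C) = 7/16
  [-1/16, 3/4] . (a_B, a_C) = 3/8

Solving yields:
  a_B = 27/35
  a_C = 79/140

Starting state is C, so the absorption probability is a_C = 79/140.

Answer: 79/140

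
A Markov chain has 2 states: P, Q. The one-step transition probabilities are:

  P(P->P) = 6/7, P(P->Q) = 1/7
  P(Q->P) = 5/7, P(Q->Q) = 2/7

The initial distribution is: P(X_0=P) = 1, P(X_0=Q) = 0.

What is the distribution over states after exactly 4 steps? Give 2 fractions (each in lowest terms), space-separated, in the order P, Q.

Answer: 2001/2401 400/2401

Derivation:
Propagating the distribution step by step (d_{t+1} = d_t * P):
d_0 = (P=1, Q=0)
  d_1[P] = 1*6/7 + 0*5/7 = 6/7
  d_1[Q] = 1*1/7 + 0*2/7 = 1/7
d_1 = (P=6/7, Q=1/7)
  d_2[P] = 6/7*6/7 + 1/7*5/7 = 41/49
  d_2[Q] = 6/7*1/7 + 1/7*2/7 = 8/49
d_2 = (P=41/49, Q=8/49)
  d_3[P] = 41/49*6/7 + 8/49*5/7 = 286/343
  d_3[Q] = 41/49*1/7 + 8/49*2/7 = 57/343
d_3 = (P=286/343, Q=57/343)
  d_4[P] = 286/343*6/7 + 57/343*5/7 = 2001/2401
  d_4[Q] = 286/343*1/7 + 57/343*2/7 = 400/2401
d_4 = (P=2001/2401, Q=400/2401)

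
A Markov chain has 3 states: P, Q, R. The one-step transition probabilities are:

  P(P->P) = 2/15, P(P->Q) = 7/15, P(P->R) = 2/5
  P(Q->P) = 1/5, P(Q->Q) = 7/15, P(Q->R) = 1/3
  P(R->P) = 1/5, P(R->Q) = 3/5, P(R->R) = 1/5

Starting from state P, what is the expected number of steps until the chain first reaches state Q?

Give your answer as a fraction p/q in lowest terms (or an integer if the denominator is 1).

Answer: 45/23

Derivation:
Let h_i = expected steps to first reach Q from state i.
Boundary: h_Q = 0.
First-step equations for the other states:
  h_P = 1 + 2/15*h_P + 7/15*h_Q + 2/5*h_R
  h_R = 1 + 1/5*h_P + 3/5*h_Q + 1/5*h_R

Substituting h_Q = 0 and rearranging gives the linear system (I - Q) h = 1:
  [13/15, -2/5] . (h_P, h_R) = 1
  [-1/5, 4/5] . (h_P, h_R) = 1

Solving yields:
  h_P = 45/23
  h_R = 40/23

Starting state is P, so the expected hitting time is h_P = 45/23.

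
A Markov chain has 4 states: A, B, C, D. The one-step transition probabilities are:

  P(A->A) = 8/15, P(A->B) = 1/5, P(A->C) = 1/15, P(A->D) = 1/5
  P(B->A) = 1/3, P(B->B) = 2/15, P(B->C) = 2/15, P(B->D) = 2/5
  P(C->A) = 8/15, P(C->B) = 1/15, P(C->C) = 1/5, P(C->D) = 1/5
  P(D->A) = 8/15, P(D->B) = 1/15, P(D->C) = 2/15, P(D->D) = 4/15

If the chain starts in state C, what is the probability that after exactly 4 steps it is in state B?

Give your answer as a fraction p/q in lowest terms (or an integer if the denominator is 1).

Answer: 7274/50625

Derivation:
Computing P^4 by repeated multiplication:
P^1 =
  A: [8/15, 1/5, 1/15, 1/5]
  B: [1/3, 2/15, 2/15, 2/5]
  C: [8/15, 1/15, 1/5, 1/5]
  D: [8/15, 1/15, 2/15, 4/15]
P^2 =
  A: [37/75, 34/225, 23/225, 19/75]
  B: [38/75, 3/25, 3/25, 19/75]
  C: [13/25, 32/225, 1/9, 17/75]
  D: [13/25, 32/225, 8/75, 52/225]
P^3 =
  A: [566/1125, 481/3375, 362/3375, 278/1125]
  B: [191/375, 32/225, 121/1125, 271/1125]
  C: [568/1125, 491/3375, 358/3375, 274/1125]
  D: [568/1125, 491/3375, 119/1125, 823/3375]
P^4 =
  A: [8519/16875, 7252/50625, 5414/50625, 1378/5625]
  B: [568/1125, 2431/16875, 1798/16875, 4126/16875]
  C: [8509/16875, 7274/50625, 5404/50625, 92/375]
  D: [8509/16875, 7274/50625, 1801/16875, 12421/50625]

(P^4)[C -> B] = 7274/50625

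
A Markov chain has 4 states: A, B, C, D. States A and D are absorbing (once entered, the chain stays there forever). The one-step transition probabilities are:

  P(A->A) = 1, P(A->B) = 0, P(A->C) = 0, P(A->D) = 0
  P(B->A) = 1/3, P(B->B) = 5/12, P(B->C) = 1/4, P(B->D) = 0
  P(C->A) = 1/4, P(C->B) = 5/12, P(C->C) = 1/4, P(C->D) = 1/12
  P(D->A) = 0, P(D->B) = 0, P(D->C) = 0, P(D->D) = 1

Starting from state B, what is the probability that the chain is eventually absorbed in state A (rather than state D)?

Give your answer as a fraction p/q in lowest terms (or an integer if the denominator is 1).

Let a_i = P(absorbed in A | start in state i).
Boundary conditions: a_A = 1, a_D = 0.
For each transient state i, a_i = sum_j P(i->j) * a_j:
  a_B = 1/3*a_A + 5/12*a_B + 1/4*a_C + 0*a_D
  a_C = 1/4*a_A + 5/12*a_B + 1/4*a_C + 1/12*a_D

Substituting a_A = 1 and a_D = 0, rearrange to (I - Q) a = r where r[i] = P(i -> A):
  [7/12, -1/4] . (a_B, a_C) = 1/3
  [-5/12, 3/4] . (a_B, a_C) = 1/4

Solving yields:
  a_B = 15/16
  a_C = 41/48

Starting state is B, so the absorption probability is a_B = 15/16.

Answer: 15/16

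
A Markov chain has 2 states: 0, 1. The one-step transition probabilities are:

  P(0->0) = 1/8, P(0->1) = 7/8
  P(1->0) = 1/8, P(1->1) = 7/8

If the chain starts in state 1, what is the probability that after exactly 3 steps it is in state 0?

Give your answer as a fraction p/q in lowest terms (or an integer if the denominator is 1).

Answer: 1/8

Derivation:
Computing P^3 by repeated multiplication:
P^1 =
  0: [1/8, 7/8]
  1: [1/8, 7/8]
P^2 =
  0: [1/8, 7/8]
  1: [1/8, 7/8]
P^3 =
  0: [1/8, 7/8]
  1: [1/8, 7/8]

(P^3)[1 -> 0] = 1/8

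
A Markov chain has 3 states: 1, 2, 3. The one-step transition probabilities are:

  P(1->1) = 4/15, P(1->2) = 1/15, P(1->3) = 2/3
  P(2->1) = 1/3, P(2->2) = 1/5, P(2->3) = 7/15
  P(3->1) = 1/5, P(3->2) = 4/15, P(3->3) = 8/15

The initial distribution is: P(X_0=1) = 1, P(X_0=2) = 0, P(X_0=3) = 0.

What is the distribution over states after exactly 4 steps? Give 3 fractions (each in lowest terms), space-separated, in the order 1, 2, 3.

Propagating the distribution step by step (d_{t+1} = d_t * P):
d_0 = (1=1, 2=0, 3=0)
  d_1[1] = 1*4/15 + 0*1/3 + 0*1/5 = 4/15
  d_1[2] = 1*1/15 + 0*1/5 + 0*4/15 = 1/15
  d_1[3] = 1*2/3 + 0*7/15 + 0*8/15 = 2/3
d_1 = (1=4/15, 2=1/15, 3=2/3)
  d_2[1] = 4/15*4/15 + 1/15*1/3 + 2/3*1/5 = 17/75
  d_2[2] = 4/15*1/15 + 1/15*1/5 + 2/3*4/15 = 47/225
  d_2[3] = 4/15*2/3 + 1/15*7/15 + 2/3*8/15 = 127/225
d_2 = (1=17/75, 2=47/225, 3=127/225)
  d_3[1] = 17/75*4/15 + 47/225*1/3 + 127/225*1/5 = 164/675
  d_3[2] = 17/75*1/15 + 47/225*1/5 + 127/225*4/15 = 28/135
  d_3[3] = 17/75*2/3 + 47/225*7/15 + 127/225*8/15 = 371/675
d_3 = (1=164/675, 2=28/135, 3=371/675)
  d_4[1] = 164/675*4/15 + 28/135*1/3 + 371/675*1/5 = 823/3375
  d_4[2] = 164/675*1/15 + 28/135*1/5 + 371/675*4/15 = 2068/10125
  d_4[3] = 164/675*2/3 + 28/135*7/15 + 371/675*8/15 = 5588/10125
d_4 = (1=823/3375, 2=2068/10125, 3=5588/10125)

Answer: 823/3375 2068/10125 5588/10125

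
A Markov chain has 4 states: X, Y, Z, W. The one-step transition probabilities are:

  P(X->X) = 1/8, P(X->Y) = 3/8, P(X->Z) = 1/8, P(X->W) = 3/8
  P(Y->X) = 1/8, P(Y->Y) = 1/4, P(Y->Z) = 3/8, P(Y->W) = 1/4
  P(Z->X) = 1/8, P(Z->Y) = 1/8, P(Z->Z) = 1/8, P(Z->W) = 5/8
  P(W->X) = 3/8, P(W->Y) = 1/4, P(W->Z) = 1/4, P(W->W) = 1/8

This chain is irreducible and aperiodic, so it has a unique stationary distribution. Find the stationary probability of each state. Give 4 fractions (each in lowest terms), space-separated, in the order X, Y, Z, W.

Answer: 151/736 91/368 167/736 59/184

Derivation:
The stationary distribution satisfies pi = pi * P, i.e.:
  pi_X = 1/8*pi_X + 1/8*pi_Y + 1/8*pi_Z + 3/8*pi_W
  pi_Y = 3/8*pi_X + 1/4*pi_Y + 1/8*pi_Z + 1/4*pi_W
  pi_Z = 1/8*pi_X + 3/8*pi_Y + 1/8*pi_Z + 1/4*pi_W
  pi_W = 3/8*pi_X + 1/4*pi_Y + 5/8*pi_Z + 1/8*pi_W
with normalization: pi_X + pi_Y + pi_Z + pi_W = 1.

Using the first 3 balance equations plus normalization, the linear system A*pi = b is:
  [-7/8, 1/8, 1/8, 3/8] . pi = 0
  [3/8, -3/4, 1/8, 1/4] . pi = 0
  [1/8, 3/8, -7/8, 1/4] . pi = 0
  [1, 1, 1, 1] . pi = 1

Solving yields:
  pi_X = 151/736
  pi_Y = 91/368
  pi_Z = 167/736
  pi_W = 59/184

Verification (pi * P):
  151/736*1/8 + 91/368*1/8 + 167/736*1/8 + 59/184*3/8 = 151/736 = pi_X  (ok)
  151/736*3/8 + 91/368*1/4 + 167/736*1/8 + 59/184*1/4 = 91/368 = pi_Y  (ok)
  151/736*1/8 + 91/368*3/8 + 167/736*1/8 + 59/184*1/4 = 167/736 = pi_Z  (ok)
  151/736*3/8 + 91/368*1/4 + 167/736*5/8 + 59/184*1/8 = 59/184 = pi_W  (ok)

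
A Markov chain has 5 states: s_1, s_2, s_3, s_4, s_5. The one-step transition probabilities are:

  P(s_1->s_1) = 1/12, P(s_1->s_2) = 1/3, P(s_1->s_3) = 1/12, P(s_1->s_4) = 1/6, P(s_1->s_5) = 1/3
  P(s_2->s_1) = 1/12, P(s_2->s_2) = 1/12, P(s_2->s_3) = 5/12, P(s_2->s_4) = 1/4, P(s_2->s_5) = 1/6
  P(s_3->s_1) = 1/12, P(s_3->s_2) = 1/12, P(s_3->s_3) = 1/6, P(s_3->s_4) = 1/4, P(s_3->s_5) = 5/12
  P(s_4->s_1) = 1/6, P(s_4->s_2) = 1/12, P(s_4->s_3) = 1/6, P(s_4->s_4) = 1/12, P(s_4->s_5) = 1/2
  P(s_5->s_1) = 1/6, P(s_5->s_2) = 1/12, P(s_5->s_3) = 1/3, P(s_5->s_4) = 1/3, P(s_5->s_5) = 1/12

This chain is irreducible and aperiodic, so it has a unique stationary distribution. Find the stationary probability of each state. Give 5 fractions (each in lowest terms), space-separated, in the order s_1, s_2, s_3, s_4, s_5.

Answer: 1381/10877 3755/32631 7648/32631 2463/10877 3232/10877

Derivation:
The stationary distribution satisfies pi = pi * P, i.e.:
  pi_s_1 = 1/12*pi_s_1 + 1/12*pi_s_2 + 1/12*pi_s_3 + 1/6*pi_s_4 + 1/6*pi_s_5
  pi_s_2 = 1/3*pi_s_1 + 1/12*pi_s_2 + 1/12*pi_s_3 + 1/12*pi_s_4 + 1/12*pi_s_5
  pi_s_3 = 1/12*pi_s_1 + 5/12*pi_s_2 + 1/6*pi_s_3 + 1/6*pi_s_4 + 1/3*pi_s_5
  pi_s_4 = 1/6*pi_s_1 + 1/4*pi_s_2 + 1/4*pi_s_3 + 1/12*pi_s_4 + 1/3*pi_s_5
  pi_s_5 = 1/3*pi_s_1 + 1/6*pi_s_2 + 5/12*pi_s_3 + 1/2*pi_s_4 + 1/12*pi_s_5
with normalization: pi_s_1 + pi_s_2 + pi_s_3 + pi_s_4 + pi_s_5 = 1.

Using the first 4 balance equations plus normalization, the linear system A*pi = b is:
  [-11/12, 1/12, 1/12, 1/6, 1/6] . pi = 0
  [1/3, -11/12, 1/12, 1/12, 1/12] . pi = 0
  [1/12, 5/12, -5/6, 1/6, 1/3] . pi = 0
  [1/6, 1/4, 1/4, -11/12, 1/3] . pi = 0
  [1, 1, 1, 1, 1] . pi = 1

Solving yields:
  pi_s_1 = 1381/10877
  pi_s_2 = 3755/32631
  pi_s_3 = 7648/32631
  pi_s_4 = 2463/10877
  pi_s_5 = 3232/10877

Verification (pi * P):
  1381/10877*1/12 + 3755/32631*1/12 + 7648/32631*1/12 + 2463/10877*1/6 + 3232/10877*1/6 = 1381/10877 = pi_s_1  (ok)
  1381/10877*1/3 + 3755/32631*1/12 + 7648/32631*1/12 + 2463/10877*1/12 + 3232/10877*1/12 = 3755/32631 = pi_s_2  (ok)
  1381/10877*1/12 + 3755/32631*5/12 + 7648/32631*1/6 + 2463/10877*1/6 + 3232/10877*1/3 = 7648/32631 = pi_s_3  (ok)
  1381/10877*1/6 + 3755/32631*1/4 + 7648/32631*1/4 + 2463/10877*1/12 + 3232/10877*1/3 = 2463/10877 = pi_s_4  (ok)
  1381/10877*1/3 + 3755/32631*1/6 + 7648/32631*5/12 + 2463/10877*1/2 + 3232/10877*1/12 = 3232/10877 = pi_s_5  (ok)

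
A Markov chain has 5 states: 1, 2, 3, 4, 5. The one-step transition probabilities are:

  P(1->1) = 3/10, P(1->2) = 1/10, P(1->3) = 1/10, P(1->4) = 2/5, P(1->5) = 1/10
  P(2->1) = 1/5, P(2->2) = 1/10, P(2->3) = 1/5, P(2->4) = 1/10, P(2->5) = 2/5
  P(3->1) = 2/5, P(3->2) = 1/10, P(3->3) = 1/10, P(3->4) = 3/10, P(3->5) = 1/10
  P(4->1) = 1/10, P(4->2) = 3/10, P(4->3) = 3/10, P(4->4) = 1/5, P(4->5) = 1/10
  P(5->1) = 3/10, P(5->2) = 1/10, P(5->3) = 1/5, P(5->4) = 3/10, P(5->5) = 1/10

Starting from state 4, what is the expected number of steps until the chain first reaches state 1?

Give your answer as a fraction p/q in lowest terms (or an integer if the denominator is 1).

Answer: 2972/643

Derivation:
Let h_i = expected steps to first reach 1 from state i.
Boundary: h_1 = 0.
First-step equations for the other states:
  h_2 = 1 + 1/5*h_1 + 1/10*h_2 + 1/5*h_3 + 1/10*h_4 + 2/5*h_5
  h_3 = 1 + 2/5*h_1 + 1/10*h_2 + 1/10*h_3 + 3/10*h_4 + 1/10*h_5
  h_4 = 1 + 1/10*h_1 + 3/10*h_2 + 3/10*h_3 + 1/5*h_4 + 1/10*h_5
  h_5 = 1 + 3/10*h_1 + 1/10*h_2 + 1/5*h_3 + 3/10*h_4 + 1/10*h_5

Substituting h_1 = 0 and rearranging gives the linear system (I - Q) h = 1:
  [9/10, -1/5, -1/10, -2/5] . (h_2, h_3, h_4, h_5) = 1
  [-1/10, 9/10, -3/10, -1/10] . (h_2, h_3, h_4, h_5) = 1
  [-3/10, -3/10, 4/5, -1/10] . (h_2, h_3, h_4, h_5) = 1
  [-1/10, -1/5, -3/10, 9/10] . (h_2, h_3, h_4, h_5) = 1

Solving yields:
  h_2 = 2666/643
  h_3 = 2280/643
  h_4 = 2972/643
  h_5 = 2508/643

Starting state is 4, so the expected hitting time is h_4 = 2972/643.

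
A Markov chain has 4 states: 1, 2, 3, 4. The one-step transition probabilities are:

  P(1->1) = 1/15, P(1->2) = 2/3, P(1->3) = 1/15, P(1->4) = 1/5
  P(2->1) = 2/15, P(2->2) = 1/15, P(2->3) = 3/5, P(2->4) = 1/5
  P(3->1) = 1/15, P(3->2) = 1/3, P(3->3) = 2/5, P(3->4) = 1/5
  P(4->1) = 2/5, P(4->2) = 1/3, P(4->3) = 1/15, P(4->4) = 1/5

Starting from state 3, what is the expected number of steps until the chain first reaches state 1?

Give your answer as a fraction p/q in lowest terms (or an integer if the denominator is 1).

Answer: 285/43

Derivation:
Let h_i = expected steps to first reach 1 from state i.
Boundary: h_1 = 0.
First-step equations for the other states:
  h_2 = 1 + 2/15*h_1 + 1/15*h_2 + 3/5*h_3 + 1/5*h_4
  h_3 = 1 + 1/15*h_1 + 1/3*h_2 + 2/5*h_3 + 1/5*h_4
  h_4 = 1 + 2/5*h_1 + 1/3*h_2 + 1/15*h_3 + 1/5*h_4

Substituting h_1 = 0 and rearranging gives the linear system (I - Q) h = 1:
  [14/15, -3/5, -1/5] . (h_2, h_3, h_4) = 1
  [-1/3, 3/5, -1/5] . (h_2, h_3, h_4) = 1
  [-1/3, -1/15, 4/5] . (h_2, h_3, h_4) = 1

Solving yields:
  h_2 = 270/43
  h_3 = 285/43
  h_4 = 190/43

Starting state is 3, so the expected hitting time is h_3 = 285/43.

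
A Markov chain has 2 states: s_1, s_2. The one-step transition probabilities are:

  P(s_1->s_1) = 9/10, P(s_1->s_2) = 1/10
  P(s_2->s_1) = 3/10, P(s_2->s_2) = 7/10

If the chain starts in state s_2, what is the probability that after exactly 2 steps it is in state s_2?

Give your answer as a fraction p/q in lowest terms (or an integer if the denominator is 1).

Computing P^2 by repeated multiplication:
P^1 =
  s_1: [9/10, 1/10]
  s_2: [3/10, 7/10]
P^2 =
  s_1: [21/25, 4/25]
  s_2: [12/25, 13/25]

(P^2)[s_2 -> s_2] = 13/25

Answer: 13/25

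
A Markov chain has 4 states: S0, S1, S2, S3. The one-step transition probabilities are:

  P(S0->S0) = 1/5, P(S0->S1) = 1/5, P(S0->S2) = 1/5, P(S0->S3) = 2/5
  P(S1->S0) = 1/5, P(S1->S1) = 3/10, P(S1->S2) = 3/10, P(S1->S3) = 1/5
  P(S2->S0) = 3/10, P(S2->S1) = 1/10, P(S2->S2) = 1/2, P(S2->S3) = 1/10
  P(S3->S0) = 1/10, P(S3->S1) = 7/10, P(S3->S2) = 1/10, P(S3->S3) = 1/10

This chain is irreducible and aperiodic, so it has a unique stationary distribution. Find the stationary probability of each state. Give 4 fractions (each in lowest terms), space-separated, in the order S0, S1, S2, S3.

Answer: 47/223 66/223 67/223 43/223

Derivation:
The stationary distribution satisfies pi = pi * P, i.e.:
  pi_S0 = 1/5*pi_S0 + 1/5*pi_S1 + 3/10*pi_S2 + 1/10*pi_S3
  pi_S1 = 1/5*pi_S0 + 3/10*pi_S1 + 1/10*pi_S2 + 7/10*pi_S3
  pi_S2 = 1/5*pi_S0 + 3/10*pi_S1 + 1/2*pi_S2 + 1/10*pi_S3
  pi_S3 = 2/5*pi_S0 + 1/5*pi_S1 + 1/10*pi_S2 + 1/10*pi_S3
with normalization: pi_S0 + pi_S1 + pi_S2 + pi_S3 = 1.

Using the first 3 balance equations plus normalization, the linear system A*pi = b is:
  [-4/5, 1/5, 3/10, 1/10] . pi = 0
  [1/5, -7/10, 1/10, 7/10] . pi = 0
  [1/5, 3/10, -1/2, 1/10] . pi = 0
  [1, 1, 1, 1] . pi = 1

Solving yields:
  pi_S0 = 47/223
  pi_S1 = 66/223
  pi_S2 = 67/223
  pi_S3 = 43/223

Verification (pi * P):
  47/223*1/5 + 66/223*1/5 + 67/223*3/10 + 43/223*1/10 = 47/223 = pi_S0  (ok)
  47/223*1/5 + 66/223*3/10 + 67/223*1/10 + 43/223*7/10 = 66/223 = pi_S1  (ok)
  47/223*1/5 + 66/223*3/10 + 67/223*1/2 + 43/223*1/10 = 67/223 = pi_S2  (ok)
  47/223*2/5 + 66/223*1/5 + 67/223*1/10 + 43/223*1/10 = 43/223 = pi_S3  (ok)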